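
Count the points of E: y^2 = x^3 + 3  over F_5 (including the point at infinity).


For each x in F_5, count y with y^2 = x^3 + 0 x + 3 mod 5:
  x = 1: RHS = 4, y in [2, 3]  -> 2 point(s)
  x = 2: RHS = 1, y in [1, 4]  -> 2 point(s)
  x = 3: RHS = 0, y in [0]  -> 1 point(s)
Affine points: 5. Add the point at infinity: total = 6.

#E(F_5) = 6


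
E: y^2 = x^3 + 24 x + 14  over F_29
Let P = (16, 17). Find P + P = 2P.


Doubling: s = (3 x1^2 + a) / (2 y1)
s = (3*16^2 + 24) / (2*17) mod 29 = 25
x3 = s^2 - 2 x1 mod 29 = 25^2 - 2*16 = 13
y3 = s (x1 - x3) - y1 mod 29 = 25 * (16 - 13) - 17 = 0

2P = (13, 0)


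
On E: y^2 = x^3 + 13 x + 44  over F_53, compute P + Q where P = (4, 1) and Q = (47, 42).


P != Q, so use the chord formula.
s = (y2 - y1) / (x2 - x1) = (41) / (43) mod 53 = 33
x3 = s^2 - x1 - x2 mod 53 = 33^2 - 4 - 47 = 31
y3 = s (x1 - x3) - y1 mod 53 = 33 * (4 - 31) - 1 = 9

P + Q = (31, 9)


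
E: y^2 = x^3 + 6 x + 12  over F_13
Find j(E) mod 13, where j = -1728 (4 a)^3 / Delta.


Delta = -16(4 a^3 + 27 b^2) mod 13 = 5
-1728 * (4 a)^3 = -1728 * (4*6)^3 mod 13 = 5
j = 5 * 5^(-1) mod 13 = 1

j = 1 (mod 13)


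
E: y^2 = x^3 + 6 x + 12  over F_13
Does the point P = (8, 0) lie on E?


Check whether y^2 = x^3 + 6 x + 12 (mod 13) for (x, y) = (8, 0).
LHS: y^2 = 0^2 mod 13 = 0
RHS: x^3 + 6 x + 12 = 8^3 + 6*8 + 12 mod 13 = 0
LHS = RHS

Yes, on the curve


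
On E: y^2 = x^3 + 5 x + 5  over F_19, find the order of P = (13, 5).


Compute successive multiples of P until we hit O:
  1P = (13, 5)
  2P = (16, 1)
  3P = (15, 4)
  4P = (15, 15)
  5P = (16, 18)
  6P = (13, 14)
  7P = O

ord(P) = 7


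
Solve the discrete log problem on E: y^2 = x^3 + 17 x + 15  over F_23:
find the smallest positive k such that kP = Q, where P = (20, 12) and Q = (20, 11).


Enumerate multiples of P until we hit Q = (20, 11):
  1P = (20, 12)
  2P = (10, 14)
  3P = (5, 8)
  4P = (4, 3)
  5P = (3, 22)
  6P = (13, 15)
  7P = (16, 6)
  8P = (18, 14)
  9P = (9, 0)
  10P = (18, 9)
  11P = (16, 17)
  12P = (13, 8)
  13P = (3, 1)
  14P = (4, 20)
  15P = (5, 15)
  16P = (10, 9)
  17P = (20, 11)
Match found at i = 17.

k = 17


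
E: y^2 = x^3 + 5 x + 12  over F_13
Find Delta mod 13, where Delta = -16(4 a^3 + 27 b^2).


4 a^3 + 27 b^2 = 4*5^3 + 27*12^2 = 500 + 3888 = 4388
Delta = -16 * (4388) = -70208
Delta mod 13 = 5

Delta = 5 (mod 13)


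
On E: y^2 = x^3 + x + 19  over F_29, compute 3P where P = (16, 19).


k = 3 = 11_2 (binary, LSB first: 11)
Double-and-add from P = (16, 19):
  bit 0 = 1: acc = O + (16, 19) = (16, 19)
  bit 1 = 1: acc = (16, 19) + (3, 22) = (14, 14)

3P = (14, 14)


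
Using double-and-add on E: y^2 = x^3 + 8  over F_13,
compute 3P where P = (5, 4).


k = 3 = 11_2 (binary, LSB first: 11)
Double-and-add from P = (5, 4):
  bit 0 = 1: acc = O + (5, 4) = (5, 4)
  bit 1 = 1: acc = (5, 4) + (7, 0) = (5, 9)

3P = (5, 9)


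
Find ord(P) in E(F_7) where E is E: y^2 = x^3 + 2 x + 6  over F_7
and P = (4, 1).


Compute successive multiples of P until we hit O:
  1P = (4, 1)
  2P = (1, 4)
  3P = (3, 5)
  4P = (2, 5)
  5P = (5, 1)
  6P = (5, 6)
  7P = (2, 2)
  8P = (3, 2)
  ... (continuing to 11P)
  11P = O

ord(P) = 11


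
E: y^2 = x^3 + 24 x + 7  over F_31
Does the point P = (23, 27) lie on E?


Check whether y^2 = x^3 + 24 x + 7 (mod 31) for (x, y) = (23, 27).
LHS: y^2 = 27^2 mod 31 = 16
RHS: x^3 + 24 x + 7 = 23^3 + 24*23 + 7 mod 31 = 16
LHS = RHS

Yes, on the curve


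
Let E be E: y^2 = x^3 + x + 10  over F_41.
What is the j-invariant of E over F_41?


Delta = -16(4 a^3 + 27 b^2) mod 41 = 32
-1728 * (4 a)^3 = -1728 * (4*1)^3 mod 41 = 26
j = 26 * 32^(-1) mod 41 = 29

j = 29 (mod 41)


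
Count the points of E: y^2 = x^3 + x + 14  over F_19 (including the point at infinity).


For each x in F_19, count y with y^2 = x^3 + 1 x + 14 mod 19:
  x = 1: RHS = 16, y in [4, 15]  -> 2 point(s)
  x = 2: RHS = 5, y in [9, 10]  -> 2 point(s)
  x = 3: RHS = 6, y in [5, 14]  -> 2 point(s)
  x = 4: RHS = 6, y in [5, 14]  -> 2 point(s)
  x = 5: RHS = 11, y in [7, 12]  -> 2 point(s)
  x = 9: RHS = 11, y in [7, 12]  -> 2 point(s)
  x = 10: RHS = 17, y in [6, 13]  -> 2 point(s)
  x = 11: RHS = 7, y in [8, 11]  -> 2 point(s)
  x = 12: RHS = 6, y in [5, 14]  -> 2 point(s)
  x = 13: RHS = 1, y in [1, 18]  -> 2 point(s)
  x = 14: RHS = 17, y in [6, 13]  -> 2 point(s)
  x = 17: RHS = 4, y in [2, 17]  -> 2 point(s)
Affine points: 24. Add the point at infinity: total = 25.

#E(F_19) = 25


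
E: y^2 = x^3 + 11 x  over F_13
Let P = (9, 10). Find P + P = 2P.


Doubling: s = (3 x1^2 + a) / (2 y1)
s = (3*9^2 + 11) / (2*10) mod 13 = 1
x3 = s^2 - 2 x1 mod 13 = 1^2 - 2*9 = 9
y3 = s (x1 - x3) - y1 mod 13 = 1 * (9 - 9) - 10 = 3

2P = (9, 3)


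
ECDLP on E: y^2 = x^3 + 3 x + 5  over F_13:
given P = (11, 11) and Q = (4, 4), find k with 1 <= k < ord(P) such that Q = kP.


Enumerate multiples of P until we hit Q = (4, 4):
  1P = (11, 11)
  2P = (1, 10)
  3P = (4, 4)
Match found at i = 3.

k = 3


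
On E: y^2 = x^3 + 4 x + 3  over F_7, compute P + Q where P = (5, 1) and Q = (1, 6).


P != Q, so use the chord formula.
s = (y2 - y1) / (x2 - x1) = (5) / (3) mod 7 = 4
x3 = s^2 - x1 - x2 mod 7 = 4^2 - 5 - 1 = 3
y3 = s (x1 - x3) - y1 mod 7 = 4 * (5 - 3) - 1 = 0

P + Q = (3, 0)


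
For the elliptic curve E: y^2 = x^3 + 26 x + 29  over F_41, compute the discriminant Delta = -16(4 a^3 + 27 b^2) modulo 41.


4 a^3 + 27 b^2 = 4*26^3 + 27*29^2 = 70304 + 22707 = 93011
Delta = -16 * (93011) = -1488176
Delta mod 41 = 1

Delta = 1 (mod 41)


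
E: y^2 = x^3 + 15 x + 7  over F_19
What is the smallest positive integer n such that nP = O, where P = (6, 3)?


Compute successive multiples of P until we hit O:
  1P = (6, 3)
  2P = (14, 4)
  3P = (10, 6)
  4P = (0, 11)
  5P = (0, 8)
  6P = (10, 13)
  7P = (14, 15)
  8P = (6, 16)
  ... (continuing to 9P)
  9P = O

ord(P) = 9


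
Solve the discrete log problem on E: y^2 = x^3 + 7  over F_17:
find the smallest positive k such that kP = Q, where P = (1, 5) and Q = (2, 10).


Enumerate multiples of P until we hit Q = (2, 10):
  1P = (1, 5)
  2P = (2, 10)
Match found at i = 2.

k = 2


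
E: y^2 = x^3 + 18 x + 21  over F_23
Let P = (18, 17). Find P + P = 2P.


Doubling: s = (3 x1^2 + a) / (2 y1)
s = (3*18^2 + 18) / (2*17) mod 23 = 21
x3 = s^2 - 2 x1 mod 23 = 21^2 - 2*18 = 14
y3 = s (x1 - x3) - y1 mod 23 = 21 * (18 - 14) - 17 = 21

2P = (14, 21)


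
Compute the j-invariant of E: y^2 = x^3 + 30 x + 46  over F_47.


Delta = -16(4 a^3 + 27 b^2) mod 47 = 40
-1728 * (4 a)^3 = -1728 * (4*30)^3 mod 47 = 25
j = 25 * 40^(-1) mod 47 = 30

j = 30 (mod 47)


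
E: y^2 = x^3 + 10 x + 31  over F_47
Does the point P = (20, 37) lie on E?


Check whether y^2 = x^3 + 10 x + 31 (mod 47) for (x, y) = (20, 37).
LHS: y^2 = 37^2 mod 47 = 6
RHS: x^3 + 10 x + 31 = 20^3 + 10*20 + 31 mod 47 = 6
LHS = RHS

Yes, on the curve


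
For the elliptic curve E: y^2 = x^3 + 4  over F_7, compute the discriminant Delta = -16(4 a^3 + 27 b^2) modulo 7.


4 a^3 + 27 b^2 = 4*0^3 + 27*4^2 = 0 + 432 = 432
Delta = -16 * (432) = -6912
Delta mod 7 = 4

Delta = 4 (mod 7)


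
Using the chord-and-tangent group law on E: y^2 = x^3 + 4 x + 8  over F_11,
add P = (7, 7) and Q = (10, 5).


P != Q, so use the chord formula.
s = (y2 - y1) / (x2 - x1) = (9) / (3) mod 11 = 3
x3 = s^2 - x1 - x2 mod 11 = 3^2 - 7 - 10 = 3
y3 = s (x1 - x3) - y1 mod 11 = 3 * (7 - 3) - 7 = 5

P + Q = (3, 5)


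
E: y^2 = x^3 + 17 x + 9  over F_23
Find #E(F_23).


For each x in F_23, count y with y^2 = x^3 + 17 x + 9 mod 23:
  x = 0: RHS = 9, y in [3, 20]  -> 2 point(s)
  x = 1: RHS = 4, y in [2, 21]  -> 2 point(s)
  x = 3: RHS = 18, y in [8, 15]  -> 2 point(s)
  x = 4: RHS = 3, y in [7, 16]  -> 2 point(s)
  x = 5: RHS = 12, y in [9, 14]  -> 2 point(s)
  x = 8: RHS = 13, y in [6, 17]  -> 2 point(s)
  x = 10: RHS = 6, y in [11, 12]  -> 2 point(s)
  x = 11: RHS = 9, y in [3, 20]  -> 2 point(s)
  x = 12: RHS = 9, y in [3, 20]  -> 2 point(s)
  x = 13: RHS = 12, y in [9, 14]  -> 2 point(s)
  x = 14: RHS = 1, y in [1, 22]  -> 2 point(s)
  x = 17: RHS = 13, y in [6, 17]  -> 2 point(s)
  x = 18: RHS = 6, y in [11, 12]  -> 2 point(s)
  x = 20: RHS = 0, y in [0]  -> 1 point(s)
  x = 21: RHS = 13, y in [6, 17]  -> 2 point(s)
Affine points: 29. Add the point at infinity: total = 30.

#E(F_23) = 30


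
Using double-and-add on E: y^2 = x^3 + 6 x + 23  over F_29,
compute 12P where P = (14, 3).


k = 12 = 1100_2 (binary, LSB first: 0011)
Double-and-add from P = (14, 3):
  bit 0 = 0: acc unchanged = O
  bit 1 = 0: acc unchanged = O
  bit 2 = 1: acc = O + (13, 23) = (13, 23)
  bit 3 = 1: acc = (13, 23) + (9, 9) = (12, 24)

12P = (12, 24)


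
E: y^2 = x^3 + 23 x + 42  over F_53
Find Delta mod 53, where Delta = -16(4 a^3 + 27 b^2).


4 a^3 + 27 b^2 = 4*23^3 + 27*42^2 = 48668 + 47628 = 96296
Delta = -16 * (96296) = -1540736
Delta mod 53 = 27

Delta = 27 (mod 53)


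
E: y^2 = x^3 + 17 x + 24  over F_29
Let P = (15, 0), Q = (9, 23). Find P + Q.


P != Q, so use the chord formula.
s = (y2 - y1) / (x2 - x1) = (23) / (23) mod 29 = 1
x3 = s^2 - x1 - x2 mod 29 = 1^2 - 15 - 9 = 6
y3 = s (x1 - x3) - y1 mod 29 = 1 * (15 - 6) - 0 = 9

P + Q = (6, 9)


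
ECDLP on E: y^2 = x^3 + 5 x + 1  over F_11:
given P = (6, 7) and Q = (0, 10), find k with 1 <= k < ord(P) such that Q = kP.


Enumerate multiples of P until we hit Q = (0, 10):
  1P = (6, 7)
  2P = (0, 10)
Match found at i = 2.

k = 2


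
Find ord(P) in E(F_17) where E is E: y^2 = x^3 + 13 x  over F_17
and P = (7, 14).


Compute successive multiples of P until we hit O:
  1P = (7, 14)
  2P = (2, 0)
  3P = (7, 3)
  4P = O

ord(P) = 4


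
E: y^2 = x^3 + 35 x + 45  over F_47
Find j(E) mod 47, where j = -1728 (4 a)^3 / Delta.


Delta = -16(4 a^3 + 27 b^2) mod 47 = 12
-1728 * (4 a)^3 = -1728 * (4*35)^3 mod 47 = 36
j = 36 * 12^(-1) mod 47 = 3

j = 3 (mod 47)


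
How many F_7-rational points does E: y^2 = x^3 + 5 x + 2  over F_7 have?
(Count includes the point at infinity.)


For each x in F_7, count y with y^2 = x^3 + 5 x + 2 mod 7:
  x = 0: RHS = 2, y in [3, 4]  -> 2 point(s)
  x = 1: RHS = 1, y in [1, 6]  -> 2 point(s)
  x = 3: RHS = 2, y in [3, 4]  -> 2 point(s)
  x = 4: RHS = 2, y in [3, 4]  -> 2 point(s)
Affine points: 8. Add the point at infinity: total = 9.

#E(F_7) = 9


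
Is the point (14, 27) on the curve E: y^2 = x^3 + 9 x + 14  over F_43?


Check whether y^2 = x^3 + 9 x + 14 (mod 43) for (x, y) = (14, 27).
LHS: y^2 = 27^2 mod 43 = 41
RHS: x^3 + 9 x + 14 = 14^3 + 9*14 + 14 mod 43 = 3
LHS != RHS

No, not on the curve


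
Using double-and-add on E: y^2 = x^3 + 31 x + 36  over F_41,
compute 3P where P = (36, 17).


k = 3 = 11_2 (binary, LSB first: 11)
Double-and-add from P = (36, 17):
  bit 0 = 1: acc = O + (36, 17) = (36, 17)
  bit 1 = 1: acc = (36, 17) + (0, 6) = (0, 35)

3P = (0, 35)


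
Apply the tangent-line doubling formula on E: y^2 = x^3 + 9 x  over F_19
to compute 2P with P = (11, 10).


Doubling: s = (3 x1^2 + a) / (2 y1)
s = (3*11^2 + 9) / (2*10) mod 19 = 11
x3 = s^2 - 2 x1 mod 19 = 11^2 - 2*11 = 4
y3 = s (x1 - x3) - y1 mod 19 = 11 * (11 - 4) - 10 = 10

2P = (4, 10)


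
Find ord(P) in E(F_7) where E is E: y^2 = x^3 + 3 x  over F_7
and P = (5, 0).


Compute successive multiples of P until we hit O:
  1P = (5, 0)
  2P = O

ord(P) = 2


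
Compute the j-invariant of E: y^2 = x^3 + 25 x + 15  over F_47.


Delta = -16(4 a^3 + 27 b^2) mod 47 = 15
-1728 * (4 a)^3 = -1728 * (4*25)^3 mod 47 = 26
j = 26 * 15^(-1) mod 47 = 8

j = 8 (mod 47)


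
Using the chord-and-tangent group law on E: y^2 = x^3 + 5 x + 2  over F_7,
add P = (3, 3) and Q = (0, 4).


P != Q, so use the chord formula.
s = (y2 - y1) / (x2 - x1) = (1) / (4) mod 7 = 2
x3 = s^2 - x1 - x2 mod 7 = 2^2 - 3 - 0 = 1
y3 = s (x1 - x3) - y1 mod 7 = 2 * (3 - 1) - 3 = 1

P + Q = (1, 1)


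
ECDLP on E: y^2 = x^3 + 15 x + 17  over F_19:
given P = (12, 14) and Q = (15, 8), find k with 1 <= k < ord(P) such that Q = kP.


Enumerate multiples of P until we hit Q = (15, 8):
  1P = (12, 14)
  2P = (15, 8)
Match found at i = 2.

k = 2


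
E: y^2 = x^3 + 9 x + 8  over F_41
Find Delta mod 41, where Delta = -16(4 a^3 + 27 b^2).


4 a^3 + 27 b^2 = 4*9^3 + 27*8^2 = 2916 + 1728 = 4644
Delta = -16 * (4644) = -74304
Delta mod 41 = 29

Delta = 29 (mod 41)


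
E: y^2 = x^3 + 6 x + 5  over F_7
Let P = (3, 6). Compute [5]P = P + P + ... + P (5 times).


k = 5 = 101_2 (binary, LSB first: 101)
Double-and-add from P = (3, 6):
  bit 0 = 1: acc = O + (3, 6) = (3, 6)
  bit 1 = 0: acc unchanged = (3, 6)
  bit 2 = 1: acc = (3, 6) + (4, 3) = (2, 5)

5P = (2, 5)


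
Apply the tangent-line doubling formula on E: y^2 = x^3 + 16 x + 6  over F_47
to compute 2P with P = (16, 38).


Doubling: s = (3 x1^2 + a) / (2 y1)
s = (3*16^2 + 16) / (2*38) mod 47 = 40
x3 = s^2 - 2 x1 mod 47 = 40^2 - 2*16 = 17
y3 = s (x1 - x3) - y1 mod 47 = 40 * (16 - 17) - 38 = 16

2P = (17, 16)


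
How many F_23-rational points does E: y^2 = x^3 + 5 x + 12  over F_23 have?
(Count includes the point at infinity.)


For each x in F_23, count y with y^2 = x^3 + 5 x + 12 mod 23:
  x = 0: RHS = 12, y in [9, 14]  -> 2 point(s)
  x = 1: RHS = 18, y in [8, 15]  -> 2 point(s)
  x = 3: RHS = 8, y in [10, 13]  -> 2 point(s)
  x = 4: RHS = 4, y in [2, 21]  -> 2 point(s)
  x = 5: RHS = 1, y in [1, 22]  -> 2 point(s)
  x = 8: RHS = 12, y in [9, 14]  -> 2 point(s)
  x = 9: RHS = 4, y in [2, 21]  -> 2 point(s)
  x = 10: RHS = 4, y in [2, 21]  -> 2 point(s)
  x = 11: RHS = 18, y in [8, 15]  -> 2 point(s)
  x = 12: RHS = 6, y in [11, 12]  -> 2 point(s)
  x = 15: RHS = 12, y in [9, 14]  -> 2 point(s)
  x = 16: RHS = 2, y in [5, 18]  -> 2 point(s)
  x = 18: RHS = 0, y in [0]  -> 1 point(s)
  x = 20: RHS = 16, y in [4, 19]  -> 2 point(s)
  x = 22: RHS = 6, y in [11, 12]  -> 2 point(s)
Affine points: 29. Add the point at infinity: total = 30.

#E(F_23) = 30


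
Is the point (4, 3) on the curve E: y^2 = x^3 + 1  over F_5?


Check whether y^2 = x^3 + 0 x + 1 (mod 5) for (x, y) = (4, 3).
LHS: y^2 = 3^2 mod 5 = 4
RHS: x^3 + 0 x + 1 = 4^3 + 0*4 + 1 mod 5 = 0
LHS != RHS

No, not on the curve


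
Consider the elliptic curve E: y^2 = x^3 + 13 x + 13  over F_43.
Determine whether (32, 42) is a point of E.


Check whether y^2 = x^3 + 13 x + 13 (mod 43) for (x, y) = (32, 42).
LHS: y^2 = 42^2 mod 43 = 1
RHS: x^3 + 13 x + 13 = 32^3 + 13*32 + 13 mod 43 = 1
LHS = RHS

Yes, on the curve


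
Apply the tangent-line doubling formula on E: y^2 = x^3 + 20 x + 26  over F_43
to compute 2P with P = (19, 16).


Doubling: s = (3 x1^2 + a) / (2 y1)
s = (3*19^2 + 20) / (2*16) mod 43 = 17
x3 = s^2 - 2 x1 mod 43 = 17^2 - 2*19 = 36
y3 = s (x1 - x3) - y1 mod 43 = 17 * (19 - 36) - 16 = 39

2P = (36, 39)


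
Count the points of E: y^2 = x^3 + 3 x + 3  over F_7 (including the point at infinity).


For each x in F_7, count y with y^2 = x^3 + 3 x + 3 mod 7:
  x = 1: RHS = 0, y in [0]  -> 1 point(s)
  x = 3: RHS = 4, y in [2, 5]  -> 2 point(s)
  x = 4: RHS = 2, y in [3, 4]  -> 2 point(s)
Affine points: 5. Add the point at infinity: total = 6.

#E(F_7) = 6


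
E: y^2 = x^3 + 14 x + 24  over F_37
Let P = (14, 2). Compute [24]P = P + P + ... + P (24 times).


k = 24 = 11000_2 (binary, LSB first: 00011)
Double-and-add from P = (14, 2):
  bit 0 = 0: acc unchanged = O
  bit 1 = 0: acc unchanged = O
  bit 2 = 0: acc unchanged = O
  bit 3 = 1: acc = O + (30, 8) = (30, 8)
  bit 4 = 1: acc = (30, 8) + (7, 13) = (9, 18)

24P = (9, 18)


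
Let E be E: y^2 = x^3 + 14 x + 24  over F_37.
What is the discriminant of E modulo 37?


4 a^3 + 27 b^2 = 4*14^3 + 27*24^2 = 10976 + 15552 = 26528
Delta = -16 * (26528) = -424448
Delta mod 37 = 16

Delta = 16 (mod 37)


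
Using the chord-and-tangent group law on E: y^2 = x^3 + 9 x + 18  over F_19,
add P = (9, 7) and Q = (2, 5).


P != Q, so use the chord formula.
s = (y2 - y1) / (x2 - x1) = (17) / (12) mod 19 = 3
x3 = s^2 - x1 - x2 mod 19 = 3^2 - 9 - 2 = 17
y3 = s (x1 - x3) - y1 mod 19 = 3 * (9 - 17) - 7 = 7

P + Q = (17, 7)


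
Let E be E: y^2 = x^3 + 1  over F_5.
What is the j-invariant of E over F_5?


Delta = -16(4 a^3 + 27 b^2) mod 5 = 3
-1728 * (4 a)^3 = -1728 * (4*0)^3 mod 5 = 0
j = 0 * 3^(-1) mod 5 = 0

j = 0 (mod 5)


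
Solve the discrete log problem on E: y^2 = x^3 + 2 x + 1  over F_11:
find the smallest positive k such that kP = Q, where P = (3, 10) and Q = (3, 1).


Enumerate multiples of P until we hit Q = (3, 1):
  1P = (3, 10)
  2P = (9, 0)
  3P = (3, 1)
Match found at i = 3.

k = 3


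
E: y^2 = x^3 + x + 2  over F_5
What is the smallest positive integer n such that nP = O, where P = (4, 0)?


Compute successive multiples of P until we hit O:
  1P = (4, 0)
  2P = O

ord(P) = 2


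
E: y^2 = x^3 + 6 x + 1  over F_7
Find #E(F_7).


For each x in F_7, count y with y^2 = x^3 + 6 x + 1 mod 7:
  x = 0: RHS = 1, y in [1, 6]  -> 2 point(s)
  x = 1: RHS = 1, y in [1, 6]  -> 2 point(s)
  x = 2: RHS = 0, y in [0]  -> 1 point(s)
  x = 3: RHS = 4, y in [2, 5]  -> 2 point(s)
  x = 5: RHS = 2, y in [3, 4]  -> 2 point(s)
  x = 6: RHS = 1, y in [1, 6]  -> 2 point(s)
Affine points: 11. Add the point at infinity: total = 12.

#E(F_7) = 12


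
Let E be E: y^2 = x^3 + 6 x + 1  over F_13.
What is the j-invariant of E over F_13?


Delta = -16(4 a^3 + 27 b^2) mod 13 = 5
-1728 * (4 a)^3 = -1728 * (4*6)^3 mod 13 = 5
j = 5 * 5^(-1) mod 13 = 1

j = 1 (mod 13)


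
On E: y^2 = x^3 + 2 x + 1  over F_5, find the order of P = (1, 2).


Compute successive multiples of P until we hit O:
  1P = (1, 2)
  2P = (3, 3)
  3P = (0, 1)
  4P = (0, 4)
  5P = (3, 2)
  6P = (1, 3)
  7P = O

ord(P) = 7


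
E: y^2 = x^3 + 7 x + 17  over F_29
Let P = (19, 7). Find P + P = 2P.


Doubling: s = (3 x1^2 + a) / (2 y1)
s = (3*19^2 + 7) / (2*7) mod 29 = 24
x3 = s^2 - 2 x1 mod 29 = 24^2 - 2*19 = 16
y3 = s (x1 - x3) - y1 mod 29 = 24 * (19 - 16) - 7 = 7

2P = (16, 7)


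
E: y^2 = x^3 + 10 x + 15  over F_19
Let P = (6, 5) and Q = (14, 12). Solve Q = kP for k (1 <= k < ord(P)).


Enumerate multiples of P until we hit Q = (14, 12):
  1P = (6, 5)
  2P = (14, 7)
  3P = (5, 0)
  4P = (14, 12)
Match found at i = 4.

k = 4


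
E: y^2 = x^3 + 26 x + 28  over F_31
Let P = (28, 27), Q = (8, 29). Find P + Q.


P != Q, so use the chord formula.
s = (y2 - y1) / (x2 - x1) = (2) / (11) mod 31 = 3
x3 = s^2 - x1 - x2 mod 31 = 3^2 - 28 - 8 = 4
y3 = s (x1 - x3) - y1 mod 31 = 3 * (28 - 4) - 27 = 14

P + Q = (4, 14)


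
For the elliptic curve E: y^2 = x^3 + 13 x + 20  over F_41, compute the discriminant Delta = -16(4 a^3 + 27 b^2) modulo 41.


4 a^3 + 27 b^2 = 4*13^3 + 27*20^2 = 8788 + 10800 = 19588
Delta = -16 * (19588) = -313408
Delta mod 41 = 37

Delta = 37 (mod 41)


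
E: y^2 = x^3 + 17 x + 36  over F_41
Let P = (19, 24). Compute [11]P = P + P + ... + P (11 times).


k = 11 = 1011_2 (binary, LSB first: 1101)
Double-and-add from P = (19, 24):
  bit 0 = 1: acc = O + (19, 24) = (19, 24)
  bit 1 = 1: acc = (19, 24) + (4, 2) = (34, 36)
  bit 2 = 0: acc unchanged = (34, 36)
  bit 3 = 1: acc = (34, 36) + (3, 27) = (29, 21)

11P = (29, 21)


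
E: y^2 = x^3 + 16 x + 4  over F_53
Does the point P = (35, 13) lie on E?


Check whether y^2 = x^3 + 16 x + 4 (mod 53) for (x, y) = (35, 13).
LHS: y^2 = 13^2 mod 53 = 10
RHS: x^3 + 16 x + 4 = 35^3 + 16*35 + 4 mod 53 = 32
LHS != RHS

No, not on the curve


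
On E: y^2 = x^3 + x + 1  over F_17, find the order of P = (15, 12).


Compute successive multiples of P until we hit O:
  1P = (15, 12)
  2P = (13, 16)
  3P = (10, 12)
  4P = (9, 5)
  5P = (9, 12)
  6P = (10, 5)
  7P = (13, 1)
  8P = (15, 5)
  ... (continuing to 9P)
  9P = O

ord(P) = 9


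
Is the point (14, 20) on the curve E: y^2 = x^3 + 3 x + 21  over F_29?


Check whether y^2 = x^3 + 3 x + 21 (mod 29) for (x, y) = (14, 20).
LHS: y^2 = 20^2 mod 29 = 23
RHS: x^3 + 3 x + 21 = 14^3 + 3*14 + 21 mod 29 = 23
LHS = RHS

Yes, on the curve


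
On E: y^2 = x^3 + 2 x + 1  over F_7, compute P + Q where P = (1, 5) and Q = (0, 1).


P != Q, so use the chord formula.
s = (y2 - y1) / (x2 - x1) = (3) / (6) mod 7 = 4
x3 = s^2 - x1 - x2 mod 7 = 4^2 - 1 - 0 = 1
y3 = s (x1 - x3) - y1 mod 7 = 4 * (1 - 1) - 5 = 2

P + Q = (1, 2)


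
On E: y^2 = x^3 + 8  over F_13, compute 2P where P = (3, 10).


k = 2 = 10_2 (binary, LSB first: 01)
Double-and-add from P = (3, 10):
  bit 0 = 0: acc unchanged = O
  bit 1 = 1: acc = O + (11, 0) = (11, 0)

2P = (11, 0)


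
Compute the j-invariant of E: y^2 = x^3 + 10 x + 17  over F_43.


Delta = -16(4 a^3 + 27 b^2) mod 43 = 8
-1728 * (4 a)^3 = -1728 * (4*10)^3 mod 43 = 1
j = 1 * 8^(-1) mod 43 = 27

j = 27 (mod 43)


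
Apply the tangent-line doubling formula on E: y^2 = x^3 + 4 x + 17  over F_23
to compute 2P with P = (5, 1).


Doubling: s = (3 x1^2 + a) / (2 y1)
s = (3*5^2 + 4) / (2*1) mod 23 = 5
x3 = s^2 - 2 x1 mod 23 = 5^2 - 2*5 = 15
y3 = s (x1 - x3) - y1 mod 23 = 5 * (5 - 15) - 1 = 18

2P = (15, 18)


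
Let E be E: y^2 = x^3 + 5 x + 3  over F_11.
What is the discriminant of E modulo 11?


4 a^3 + 27 b^2 = 4*5^3 + 27*3^2 = 500 + 243 = 743
Delta = -16 * (743) = -11888
Delta mod 11 = 3

Delta = 3 (mod 11)


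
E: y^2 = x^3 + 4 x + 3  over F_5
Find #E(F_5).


For each x in F_5, count y with y^2 = x^3 + 4 x + 3 mod 5:
  x = 2: RHS = 4, y in [2, 3]  -> 2 point(s)
Affine points: 2. Add the point at infinity: total = 3.

#E(F_5) = 3


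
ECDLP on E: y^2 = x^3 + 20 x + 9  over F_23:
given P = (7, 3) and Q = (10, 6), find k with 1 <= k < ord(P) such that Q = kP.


Enumerate multiples of P until we hit Q = (10, 6):
  1P = (7, 3)
  2P = (10, 17)
  3P = (15, 21)
  4P = (19, 16)
  5P = (6, 0)
  6P = (19, 7)
  7P = (15, 2)
  8P = (10, 6)
Match found at i = 8.

k = 8


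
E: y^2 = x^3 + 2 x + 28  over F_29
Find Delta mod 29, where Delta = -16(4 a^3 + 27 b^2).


4 a^3 + 27 b^2 = 4*2^3 + 27*28^2 = 32 + 21168 = 21200
Delta = -16 * (21200) = -339200
Delta mod 29 = 13

Delta = 13 (mod 29)


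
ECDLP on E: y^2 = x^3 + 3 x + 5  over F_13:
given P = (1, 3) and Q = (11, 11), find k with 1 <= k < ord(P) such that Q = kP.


Enumerate multiples of P until we hit Q = (11, 11):
  1P = (1, 3)
  2P = (12, 12)
  3P = (4, 4)
  4P = (11, 11)
Match found at i = 4.

k = 4


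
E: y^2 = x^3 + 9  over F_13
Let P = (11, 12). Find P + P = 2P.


Doubling: s = (3 x1^2 + a) / (2 y1)
s = (3*11^2 + 0) / (2*12) mod 13 = 7
x3 = s^2 - 2 x1 mod 13 = 7^2 - 2*11 = 1
y3 = s (x1 - x3) - y1 mod 13 = 7 * (11 - 1) - 12 = 6

2P = (1, 6)


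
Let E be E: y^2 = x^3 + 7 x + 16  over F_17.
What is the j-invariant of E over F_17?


Delta = -16(4 a^3 + 27 b^2) mod 17 = 5
-1728 * (4 a)^3 = -1728 * (4*7)^3 mod 17 = 13
j = 13 * 5^(-1) mod 17 = 6

j = 6 (mod 17)


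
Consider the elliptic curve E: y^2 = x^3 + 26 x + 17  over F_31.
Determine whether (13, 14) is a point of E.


Check whether y^2 = x^3 + 26 x + 17 (mod 31) for (x, y) = (13, 14).
LHS: y^2 = 14^2 mod 31 = 10
RHS: x^3 + 26 x + 17 = 13^3 + 26*13 + 17 mod 31 = 10
LHS = RHS

Yes, on the curve


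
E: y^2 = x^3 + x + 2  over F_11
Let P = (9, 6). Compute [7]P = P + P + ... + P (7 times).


k = 7 = 111_2 (binary, LSB first: 111)
Double-and-add from P = (9, 6):
  bit 0 = 1: acc = O + (9, 6) = (9, 6)
  bit 1 = 1: acc = (9, 6) + (8, 7) = (6, 2)
  bit 2 = 1: acc = (6, 2) + (10, 0) = (9, 5)

7P = (9, 5)


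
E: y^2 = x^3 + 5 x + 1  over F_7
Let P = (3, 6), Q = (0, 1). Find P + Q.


P != Q, so use the chord formula.
s = (y2 - y1) / (x2 - x1) = (2) / (4) mod 7 = 4
x3 = s^2 - x1 - x2 mod 7 = 4^2 - 3 - 0 = 6
y3 = s (x1 - x3) - y1 mod 7 = 4 * (3 - 6) - 6 = 3

P + Q = (6, 3)


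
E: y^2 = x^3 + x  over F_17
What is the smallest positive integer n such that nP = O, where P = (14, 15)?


Compute successive multiples of P until we hit O:
  1P = (14, 15)
  2P = (4, 0)
  3P = (14, 2)
  4P = O

ord(P) = 4


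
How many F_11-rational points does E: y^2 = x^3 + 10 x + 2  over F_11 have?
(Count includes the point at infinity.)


For each x in F_11, count y with y^2 = x^3 + 10 x + 2 mod 11:
  x = 3: RHS = 4, y in [2, 9]  -> 2 point(s)
  x = 5: RHS = 1, y in [1, 10]  -> 2 point(s)
  x = 6: RHS = 3, y in [5, 6]  -> 2 point(s)
  x = 8: RHS = 0, y in [0]  -> 1 point(s)
Affine points: 7. Add the point at infinity: total = 8.

#E(F_11) = 8


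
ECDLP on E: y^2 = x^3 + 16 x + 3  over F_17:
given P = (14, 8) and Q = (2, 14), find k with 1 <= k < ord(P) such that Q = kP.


Enumerate multiples of P until we hit Q = (2, 14):
  1P = (14, 8)
  2P = (2, 3)
  3P = (2, 14)
Match found at i = 3.

k = 3


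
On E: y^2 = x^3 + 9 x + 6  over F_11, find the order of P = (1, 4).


Compute successive multiples of P until we hit O:
  1P = (1, 4)
  2P = (3, 4)
  3P = (7, 7)
  4P = (6, 10)
  5P = (5, 0)
  6P = (6, 1)
  7P = (7, 4)
  8P = (3, 7)
  ... (continuing to 10P)
  10P = O

ord(P) = 10


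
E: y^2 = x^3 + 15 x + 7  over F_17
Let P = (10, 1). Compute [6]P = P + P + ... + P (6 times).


k = 6 = 110_2 (binary, LSB first: 011)
Double-and-add from P = (10, 1):
  bit 0 = 0: acc unchanged = O
  bit 1 = 1: acc = O + (13, 11) = (13, 11)
  bit 2 = 1: acc = (13, 11) + (9, 2) = (16, 12)

6P = (16, 12)


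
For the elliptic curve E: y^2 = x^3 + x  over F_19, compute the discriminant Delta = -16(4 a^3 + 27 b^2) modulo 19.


4 a^3 + 27 b^2 = 4*1^3 + 27*0^2 = 4 + 0 = 4
Delta = -16 * (4) = -64
Delta mod 19 = 12

Delta = 12 (mod 19)


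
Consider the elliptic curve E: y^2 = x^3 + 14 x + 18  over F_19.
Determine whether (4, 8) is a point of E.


Check whether y^2 = x^3 + 14 x + 18 (mod 19) for (x, y) = (4, 8).
LHS: y^2 = 8^2 mod 19 = 7
RHS: x^3 + 14 x + 18 = 4^3 + 14*4 + 18 mod 19 = 5
LHS != RHS

No, not on the curve


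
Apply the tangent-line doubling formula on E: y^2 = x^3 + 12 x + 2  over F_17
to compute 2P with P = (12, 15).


Doubling: s = (3 x1^2 + a) / (2 y1)
s = (3*12^2 + 12) / (2*15) mod 17 = 8
x3 = s^2 - 2 x1 mod 17 = 8^2 - 2*12 = 6
y3 = s (x1 - x3) - y1 mod 17 = 8 * (12 - 6) - 15 = 16

2P = (6, 16)


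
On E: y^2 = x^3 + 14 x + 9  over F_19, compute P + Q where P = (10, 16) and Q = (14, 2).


P != Q, so use the chord formula.
s = (y2 - y1) / (x2 - x1) = (5) / (4) mod 19 = 6
x3 = s^2 - x1 - x2 mod 19 = 6^2 - 10 - 14 = 12
y3 = s (x1 - x3) - y1 mod 19 = 6 * (10 - 12) - 16 = 10

P + Q = (12, 10)


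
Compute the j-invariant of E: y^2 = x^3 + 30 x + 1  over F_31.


Delta = -16(4 a^3 + 27 b^2) mod 31 = 4
-1728 * (4 a)^3 = -1728 * (4*30)^3 mod 31 = 15
j = 15 * 4^(-1) mod 31 = 27

j = 27 (mod 31)


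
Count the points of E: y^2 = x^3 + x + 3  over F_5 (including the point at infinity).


For each x in F_5, count y with y^2 = x^3 + 1 x + 3 mod 5:
  x = 1: RHS = 0, y in [0]  -> 1 point(s)
  x = 4: RHS = 1, y in [1, 4]  -> 2 point(s)
Affine points: 3. Add the point at infinity: total = 4.

#E(F_5) = 4


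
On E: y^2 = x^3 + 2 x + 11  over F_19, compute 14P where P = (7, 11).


k = 14 = 1110_2 (binary, LSB first: 0111)
Double-and-add from P = (7, 11):
  bit 0 = 0: acc unchanged = O
  bit 1 = 1: acc = O + (6, 7) = (6, 7)
  bit 2 = 1: acc = (6, 7) + (16, 4) = (14, 3)
  bit 3 = 1: acc = (14, 3) + (4, 11) = (10, 9)

14P = (10, 9)


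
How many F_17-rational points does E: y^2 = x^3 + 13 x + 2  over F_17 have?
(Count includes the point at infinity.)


For each x in F_17, count y with y^2 = x^3 + 13 x + 2 mod 17:
  x = 0: RHS = 2, y in [6, 11]  -> 2 point(s)
  x = 1: RHS = 16, y in [4, 13]  -> 2 point(s)
  x = 2: RHS = 2, y in [6, 11]  -> 2 point(s)
  x = 3: RHS = 0, y in [0]  -> 1 point(s)
  x = 4: RHS = 16, y in [4, 13]  -> 2 point(s)
  x = 9: RHS = 15, y in [7, 10]  -> 2 point(s)
  x = 12: RHS = 16, y in [4, 13]  -> 2 point(s)
  x = 14: RHS = 4, y in [2, 15]  -> 2 point(s)
  x = 15: RHS = 2, y in [6, 11]  -> 2 point(s)
Affine points: 17. Add the point at infinity: total = 18.

#E(F_17) = 18


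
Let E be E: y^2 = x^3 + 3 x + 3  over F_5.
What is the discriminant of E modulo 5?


4 a^3 + 27 b^2 = 4*3^3 + 27*3^2 = 108 + 243 = 351
Delta = -16 * (351) = -5616
Delta mod 5 = 4

Delta = 4 (mod 5)


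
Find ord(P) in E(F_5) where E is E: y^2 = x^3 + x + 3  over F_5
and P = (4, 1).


Compute successive multiples of P until we hit O:
  1P = (4, 1)
  2P = (1, 0)
  3P = (4, 4)
  4P = O

ord(P) = 4


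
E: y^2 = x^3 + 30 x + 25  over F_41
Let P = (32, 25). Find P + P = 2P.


Doubling: s = (3 x1^2 + a) / (2 y1)
s = (3*32^2 + 30) / (2*25) mod 41 = 3
x3 = s^2 - 2 x1 mod 41 = 3^2 - 2*32 = 27
y3 = s (x1 - x3) - y1 mod 41 = 3 * (32 - 27) - 25 = 31

2P = (27, 31)


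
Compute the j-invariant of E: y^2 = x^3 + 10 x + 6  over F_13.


Delta = -16(4 a^3 + 27 b^2) mod 13 = 8
-1728 * (4 a)^3 = -1728 * (4*10)^3 mod 13 = 1
j = 1 * 8^(-1) mod 13 = 5

j = 5 (mod 13)


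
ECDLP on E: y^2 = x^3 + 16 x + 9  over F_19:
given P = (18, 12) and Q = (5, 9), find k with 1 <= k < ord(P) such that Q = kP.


Enumerate multiples of P until we hit Q = (5, 9):
  1P = (18, 12)
  2P = (2, 7)
  3P = (6, 6)
  4P = (0, 16)
  5P = (17, 11)
  6P = (4, 2)
  7P = (1, 11)
  8P = (5, 10)
  9P = (13, 18)
  10P = (13, 1)
  11P = (5, 9)
Match found at i = 11.

k = 11


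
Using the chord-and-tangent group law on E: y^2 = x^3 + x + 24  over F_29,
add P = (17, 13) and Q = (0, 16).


P != Q, so use the chord formula.
s = (y2 - y1) / (x2 - x1) = (3) / (12) mod 29 = 22
x3 = s^2 - x1 - x2 mod 29 = 22^2 - 17 - 0 = 3
y3 = s (x1 - x3) - y1 mod 29 = 22 * (17 - 3) - 13 = 5

P + Q = (3, 5)


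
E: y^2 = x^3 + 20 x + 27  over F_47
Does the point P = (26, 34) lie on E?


Check whether y^2 = x^3 + 20 x + 27 (mod 47) for (x, y) = (26, 34).
LHS: y^2 = 34^2 mod 47 = 28
RHS: x^3 + 20 x + 27 = 26^3 + 20*26 + 27 mod 47 = 28
LHS = RHS

Yes, on the curve


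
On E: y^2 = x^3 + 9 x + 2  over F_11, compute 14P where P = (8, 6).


k = 14 = 1110_2 (binary, LSB first: 0111)
Double-and-add from P = (8, 6):
  bit 0 = 0: acc unchanged = O
  bit 1 = 1: acc = O + (4, 6) = (4, 6)
  bit 2 = 1: acc = (4, 6) + (7, 10) = (3, 10)
  bit 3 = 1: acc = (3, 10) + (9, 3) = (8, 5)

14P = (8, 5)


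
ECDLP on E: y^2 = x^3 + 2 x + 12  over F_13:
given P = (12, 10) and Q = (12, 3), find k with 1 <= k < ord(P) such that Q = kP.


Enumerate multiples of P until we hit Q = (12, 3):
  1P = (12, 10)
  2P = (11, 0)
  3P = (12, 3)
Match found at i = 3.

k = 3


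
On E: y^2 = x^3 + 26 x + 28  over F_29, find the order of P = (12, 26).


Compute successive multiples of P until we hit O:
  1P = (12, 26)
  2P = (6, 9)
  3P = (15, 9)
  4P = (18, 8)
  5P = (8, 20)
  6P = (4, 15)
  7P = (9, 18)
  8P = (28, 28)
  ... (continuing to 39P)
  39P = O

ord(P) = 39


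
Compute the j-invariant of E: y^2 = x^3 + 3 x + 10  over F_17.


Delta = -16(4 a^3 + 27 b^2) mod 17 = 3
-1728 * (4 a)^3 = -1728 * (4*3)^3 mod 17 = 15
j = 15 * 3^(-1) mod 17 = 5

j = 5 (mod 17)


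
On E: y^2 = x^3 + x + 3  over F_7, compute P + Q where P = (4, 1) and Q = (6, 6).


P != Q, so use the chord formula.
s = (y2 - y1) / (x2 - x1) = (5) / (2) mod 7 = 6
x3 = s^2 - x1 - x2 mod 7 = 6^2 - 4 - 6 = 5
y3 = s (x1 - x3) - y1 mod 7 = 6 * (4 - 5) - 1 = 0

P + Q = (5, 0)


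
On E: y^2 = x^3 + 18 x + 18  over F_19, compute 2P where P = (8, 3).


Doubling: s = (3 x1^2 + a) / (2 y1)
s = (3*8^2 + 18) / (2*3) mod 19 = 16
x3 = s^2 - 2 x1 mod 19 = 16^2 - 2*8 = 12
y3 = s (x1 - x3) - y1 mod 19 = 16 * (8 - 12) - 3 = 9

2P = (12, 9)


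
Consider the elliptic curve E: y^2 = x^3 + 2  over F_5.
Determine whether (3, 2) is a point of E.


Check whether y^2 = x^3 + 0 x + 2 (mod 5) for (x, y) = (3, 2).
LHS: y^2 = 2^2 mod 5 = 4
RHS: x^3 + 0 x + 2 = 3^3 + 0*3 + 2 mod 5 = 4
LHS = RHS

Yes, on the curve


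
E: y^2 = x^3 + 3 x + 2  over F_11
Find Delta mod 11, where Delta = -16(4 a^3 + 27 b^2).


4 a^3 + 27 b^2 = 4*3^3 + 27*2^2 = 108 + 108 = 216
Delta = -16 * (216) = -3456
Delta mod 11 = 9

Delta = 9 (mod 11)


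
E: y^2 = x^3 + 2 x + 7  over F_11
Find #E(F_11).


For each x in F_11, count y with y^2 = x^3 + 2 x + 7 mod 11:
  x = 6: RHS = 4, y in [2, 9]  -> 2 point(s)
  x = 7: RHS = 1, y in [1, 10]  -> 2 point(s)
  x = 10: RHS = 4, y in [2, 9]  -> 2 point(s)
Affine points: 6. Add the point at infinity: total = 7.

#E(F_11) = 7


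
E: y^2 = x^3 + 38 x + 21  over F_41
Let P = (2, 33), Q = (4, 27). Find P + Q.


P != Q, so use the chord formula.
s = (y2 - y1) / (x2 - x1) = (35) / (2) mod 41 = 38
x3 = s^2 - x1 - x2 mod 41 = 38^2 - 2 - 4 = 3
y3 = s (x1 - x3) - y1 mod 41 = 38 * (2 - 3) - 33 = 11

P + Q = (3, 11)


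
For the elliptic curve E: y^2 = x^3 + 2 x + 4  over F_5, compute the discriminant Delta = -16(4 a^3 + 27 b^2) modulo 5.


4 a^3 + 27 b^2 = 4*2^3 + 27*4^2 = 32 + 432 = 464
Delta = -16 * (464) = -7424
Delta mod 5 = 1

Delta = 1 (mod 5)


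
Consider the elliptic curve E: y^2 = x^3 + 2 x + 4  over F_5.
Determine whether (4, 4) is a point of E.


Check whether y^2 = x^3 + 2 x + 4 (mod 5) for (x, y) = (4, 4).
LHS: y^2 = 4^2 mod 5 = 1
RHS: x^3 + 2 x + 4 = 4^3 + 2*4 + 4 mod 5 = 1
LHS = RHS

Yes, on the curve


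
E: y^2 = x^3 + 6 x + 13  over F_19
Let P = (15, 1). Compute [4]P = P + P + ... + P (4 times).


k = 4 = 100_2 (binary, LSB first: 001)
Double-and-add from P = (15, 1):
  bit 0 = 0: acc unchanged = O
  bit 1 = 0: acc unchanged = O
  bit 2 = 1: acc = O + (15, 1) = (15, 1)

4P = (15, 1)


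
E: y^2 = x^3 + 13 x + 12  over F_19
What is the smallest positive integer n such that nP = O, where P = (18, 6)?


Compute successive multiples of P until we hit O:
  1P = (18, 6)
  2P = (8, 1)
  3P = (17, 4)
  4P = (7, 16)
  5P = (11, 17)
  6P = (1, 8)
  7P = (1, 11)
  8P = (11, 2)
  ... (continuing to 13P)
  13P = O

ord(P) = 13


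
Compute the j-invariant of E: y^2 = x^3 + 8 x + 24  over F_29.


Delta = -16(4 a^3 + 27 b^2) mod 29 = 19
-1728 * (4 a)^3 = -1728 * (4*8)^3 mod 29 = 5
j = 5 * 19^(-1) mod 29 = 14

j = 14 (mod 29)


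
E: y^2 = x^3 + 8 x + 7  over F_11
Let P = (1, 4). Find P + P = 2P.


Doubling: s = (3 x1^2 + a) / (2 y1)
s = (3*1^2 + 8) / (2*4) mod 11 = 0
x3 = s^2 - 2 x1 mod 11 = 0^2 - 2*1 = 9
y3 = s (x1 - x3) - y1 mod 11 = 0 * (1 - 9) - 4 = 7

2P = (9, 7)


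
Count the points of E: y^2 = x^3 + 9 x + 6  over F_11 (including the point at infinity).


For each x in F_11, count y with y^2 = x^3 + 9 x + 6 mod 11:
  x = 1: RHS = 5, y in [4, 7]  -> 2 point(s)
  x = 3: RHS = 5, y in [4, 7]  -> 2 point(s)
  x = 5: RHS = 0, y in [0]  -> 1 point(s)
  x = 6: RHS = 1, y in [1, 10]  -> 2 point(s)
  x = 7: RHS = 5, y in [4, 7]  -> 2 point(s)
Affine points: 9. Add the point at infinity: total = 10.

#E(F_11) = 10


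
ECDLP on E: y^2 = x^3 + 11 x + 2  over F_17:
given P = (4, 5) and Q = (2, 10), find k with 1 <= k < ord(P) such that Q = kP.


Enumerate multiples of P until we hit Q = (2, 10):
  1P = (4, 5)
  2P = (11, 3)
  3P = (0, 6)
  4P = (12, 14)
  5P = (2, 10)
Match found at i = 5.

k = 5


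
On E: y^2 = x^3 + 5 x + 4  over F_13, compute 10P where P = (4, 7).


k = 10 = 1010_2 (binary, LSB first: 0101)
Double-and-add from P = (4, 7):
  bit 0 = 0: acc unchanged = O
  bit 1 = 1: acc = O + (6, 4) = (6, 4)
  bit 2 = 0: acc unchanged = (6, 4)
  bit 3 = 1: acc = (6, 4) + (0, 2) = (10, 12)

10P = (10, 12)


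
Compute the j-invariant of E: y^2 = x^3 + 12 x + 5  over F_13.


Delta = -16(4 a^3 + 27 b^2) mod 13 = 2
-1728 * (4 a)^3 = -1728 * (4*12)^3 mod 13 = 1
j = 1 * 2^(-1) mod 13 = 7

j = 7 (mod 13)


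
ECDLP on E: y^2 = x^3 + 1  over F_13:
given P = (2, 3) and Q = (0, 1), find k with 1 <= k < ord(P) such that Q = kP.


Enumerate multiples of P until we hit Q = (0, 1):
  1P = (2, 3)
  2P = (0, 1)
Match found at i = 2.

k = 2


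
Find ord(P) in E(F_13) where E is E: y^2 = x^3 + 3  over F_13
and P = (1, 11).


Compute successive multiples of P until we hit O:
  1P = (1, 11)
  2P = (1, 2)
  3P = O

ord(P) = 3


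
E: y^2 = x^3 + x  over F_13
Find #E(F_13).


For each x in F_13, count y with y^2 = x^3 + 1 x + 0 mod 13:
  x = 0: RHS = 0, y in [0]  -> 1 point(s)
  x = 2: RHS = 10, y in [6, 7]  -> 2 point(s)
  x = 3: RHS = 4, y in [2, 11]  -> 2 point(s)
  x = 4: RHS = 3, y in [4, 9]  -> 2 point(s)
  x = 5: RHS = 0, y in [0]  -> 1 point(s)
  x = 6: RHS = 1, y in [1, 12]  -> 2 point(s)
  x = 7: RHS = 12, y in [5, 8]  -> 2 point(s)
  x = 8: RHS = 0, y in [0]  -> 1 point(s)
  x = 9: RHS = 10, y in [6, 7]  -> 2 point(s)
  x = 10: RHS = 9, y in [3, 10]  -> 2 point(s)
  x = 11: RHS = 3, y in [4, 9]  -> 2 point(s)
Affine points: 19. Add the point at infinity: total = 20.

#E(F_13) = 20


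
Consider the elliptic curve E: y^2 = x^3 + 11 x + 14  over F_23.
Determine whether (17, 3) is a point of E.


Check whether y^2 = x^3 + 11 x + 14 (mod 23) for (x, y) = (17, 3).
LHS: y^2 = 3^2 mod 23 = 9
RHS: x^3 + 11 x + 14 = 17^3 + 11*17 + 14 mod 23 = 8
LHS != RHS

No, not on the curve


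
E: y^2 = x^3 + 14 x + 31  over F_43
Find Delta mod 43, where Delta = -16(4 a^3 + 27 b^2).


4 a^3 + 27 b^2 = 4*14^3 + 27*31^2 = 10976 + 25947 = 36923
Delta = -16 * (36923) = -590768
Delta mod 43 = 9

Delta = 9 (mod 43)


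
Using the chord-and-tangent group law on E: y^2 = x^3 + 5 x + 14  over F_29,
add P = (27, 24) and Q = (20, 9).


P != Q, so use the chord formula.
s = (y2 - y1) / (x2 - x1) = (14) / (22) mod 29 = 27
x3 = s^2 - x1 - x2 mod 29 = 27^2 - 27 - 20 = 15
y3 = s (x1 - x3) - y1 mod 29 = 27 * (27 - 15) - 24 = 10

P + Q = (15, 10)


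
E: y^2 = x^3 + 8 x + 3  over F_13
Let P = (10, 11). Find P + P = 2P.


Doubling: s = (3 x1^2 + a) / (2 y1)
s = (3*10^2 + 8) / (2*11) mod 13 = 1
x3 = s^2 - 2 x1 mod 13 = 1^2 - 2*10 = 7
y3 = s (x1 - x3) - y1 mod 13 = 1 * (10 - 7) - 11 = 5

2P = (7, 5)


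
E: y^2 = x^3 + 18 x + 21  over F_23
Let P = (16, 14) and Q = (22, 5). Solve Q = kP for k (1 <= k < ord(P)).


Enumerate multiples of P until we hit Q = (22, 5):
  1P = (16, 14)
  2P = (22, 18)
  3P = (11, 20)
  4P = (14, 2)
  5P = (6, 0)
  6P = (14, 21)
  7P = (11, 3)
  8P = (22, 5)
Match found at i = 8.

k = 8


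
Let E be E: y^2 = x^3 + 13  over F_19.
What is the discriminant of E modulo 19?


4 a^3 + 27 b^2 = 4*0^3 + 27*13^2 = 0 + 4563 = 4563
Delta = -16 * (4563) = -73008
Delta mod 19 = 9

Delta = 9 (mod 19)


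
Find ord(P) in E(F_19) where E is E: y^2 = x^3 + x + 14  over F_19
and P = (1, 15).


Compute successive multiples of P until we hit O:
  1P = (1, 15)
  2P = (3, 5)
  3P = (2, 9)
  4P = (14, 6)
  5P = (11, 8)
  6P = (13, 1)
  7P = (9, 7)
  8P = (10, 13)
  ... (continuing to 25P)
  25P = O

ord(P) = 25


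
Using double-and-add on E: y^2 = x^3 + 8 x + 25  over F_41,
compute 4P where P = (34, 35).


k = 4 = 100_2 (binary, LSB first: 001)
Double-and-add from P = (34, 35):
  bit 0 = 0: acc unchanged = O
  bit 1 = 0: acc unchanged = O
  bit 2 = 1: acc = O + (22, 5) = (22, 5)

4P = (22, 5)


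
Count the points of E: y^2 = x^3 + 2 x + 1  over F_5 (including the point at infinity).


For each x in F_5, count y with y^2 = x^3 + 2 x + 1 mod 5:
  x = 0: RHS = 1, y in [1, 4]  -> 2 point(s)
  x = 1: RHS = 4, y in [2, 3]  -> 2 point(s)
  x = 3: RHS = 4, y in [2, 3]  -> 2 point(s)
Affine points: 6. Add the point at infinity: total = 7.

#E(F_5) = 7


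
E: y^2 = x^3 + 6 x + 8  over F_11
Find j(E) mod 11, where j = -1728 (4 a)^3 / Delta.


Delta = -16(4 a^3 + 27 b^2) mod 11 = 9
-1728 * (4 a)^3 = -1728 * (4*6)^3 mod 11 = 3
j = 3 * 9^(-1) mod 11 = 4

j = 4 (mod 11)


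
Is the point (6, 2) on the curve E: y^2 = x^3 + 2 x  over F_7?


Check whether y^2 = x^3 + 2 x + 0 (mod 7) for (x, y) = (6, 2).
LHS: y^2 = 2^2 mod 7 = 4
RHS: x^3 + 2 x + 0 = 6^3 + 2*6 + 0 mod 7 = 4
LHS = RHS

Yes, on the curve


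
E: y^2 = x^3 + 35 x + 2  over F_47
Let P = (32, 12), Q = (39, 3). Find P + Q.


P != Q, so use the chord formula.
s = (y2 - y1) / (x2 - x1) = (38) / (7) mod 47 = 39
x3 = s^2 - x1 - x2 mod 47 = 39^2 - 32 - 39 = 40
y3 = s (x1 - x3) - y1 mod 47 = 39 * (32 - 40) - 12 = 5

P + Q = (40, 5)


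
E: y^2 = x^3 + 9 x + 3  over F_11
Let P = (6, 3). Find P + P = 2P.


Doubling: s = (3 x1^2 + a) / (2 y1)
s = (3*6^2 + 9) / (2*3) mod 11 = 3
x3 = s^2 - 2 x1 mod 11 = 3^2 - 2*6 = 8
y3 = s (x1 - x3) - y1 mod 11 = 3 * (6 - 8) - 3 = 2

2P = (8, 2)
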